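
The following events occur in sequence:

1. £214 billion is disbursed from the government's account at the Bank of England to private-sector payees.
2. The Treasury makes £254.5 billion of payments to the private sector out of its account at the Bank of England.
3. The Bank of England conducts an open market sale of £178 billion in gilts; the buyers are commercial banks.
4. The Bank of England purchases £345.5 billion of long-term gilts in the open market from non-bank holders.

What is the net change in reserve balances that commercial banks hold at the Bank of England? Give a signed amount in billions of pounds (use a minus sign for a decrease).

+£636 billion

Bank of England balance sheet:
  Assets:      Securities +£167.5B
  Liabilities: Bank reserves +£636B, Government deposits −£468.5B
So the change in reserve balances that commercial banks hold at the Bank of England is +£636 billion.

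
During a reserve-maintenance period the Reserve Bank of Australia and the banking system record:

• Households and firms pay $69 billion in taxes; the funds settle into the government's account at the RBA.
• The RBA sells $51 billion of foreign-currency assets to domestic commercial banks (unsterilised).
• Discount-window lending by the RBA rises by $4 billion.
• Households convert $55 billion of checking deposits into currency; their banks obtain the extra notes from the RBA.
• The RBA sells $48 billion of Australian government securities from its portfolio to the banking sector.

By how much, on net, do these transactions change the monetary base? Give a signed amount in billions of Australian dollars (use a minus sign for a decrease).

RBA balance sheet:
  Assets:      Securities −$48B, Loans to banks +$4B, Foreign assets −$51B
  Liabilities: Bank reserves −$219B, Currency in circulation +$55B, Government deposits +$69B
Monetary base = currency + reserves: +$55B + (−$219B) = -$164 billion.

-$164 billion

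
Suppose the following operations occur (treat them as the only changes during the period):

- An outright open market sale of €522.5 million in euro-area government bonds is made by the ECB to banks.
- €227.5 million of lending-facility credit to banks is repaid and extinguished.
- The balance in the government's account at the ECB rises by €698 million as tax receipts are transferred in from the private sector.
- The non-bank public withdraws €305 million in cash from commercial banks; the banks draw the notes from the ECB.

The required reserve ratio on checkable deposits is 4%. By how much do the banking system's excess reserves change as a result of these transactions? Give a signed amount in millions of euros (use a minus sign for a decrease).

-€1712.88 million

OMO sale (to banks) €522.5 million: reserves −€522.5M, deposits 0.
Discount-window repayment €227.5 million: reserves −€227.5M, deposits 0.
Government account inflow €698 million: reserves −€698M, deposits −€698M.
Currency withdrawal €305 million: reserves −€305M, deposits −€305M.
Totals: Δreserves = −€1753M, Δdeposits = −€1003M.
Δrequired reserves = 4% × −€1003M = −€40.12M.
Δexcess reserves = Δreserves − Δrequired = −€1753M − (−€40.12M) = -€1712.88 million.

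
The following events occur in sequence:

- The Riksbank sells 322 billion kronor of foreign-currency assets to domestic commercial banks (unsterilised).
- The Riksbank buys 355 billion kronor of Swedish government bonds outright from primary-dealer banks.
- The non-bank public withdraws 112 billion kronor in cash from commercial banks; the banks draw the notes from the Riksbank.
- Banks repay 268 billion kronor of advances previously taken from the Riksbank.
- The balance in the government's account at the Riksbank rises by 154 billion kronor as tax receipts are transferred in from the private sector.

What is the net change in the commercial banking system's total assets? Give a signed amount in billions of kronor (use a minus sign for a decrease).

-534 billion

Riksbank balance sheet:
  Assets:      Securities +355B, Loans to banks −268B, Foreign assets −322B
  Liabilities: Bank reserves −501B, Currency in circulation +112B, Government deposits +154B
Commercial banking system:
  Assets:      Reserves at CB −501B, Securities −355B, Foreign assets +322B
  Liabilities: Checkable deposits −266B, Borrowings from CB −268B
Change in total bank assets = -534 billion.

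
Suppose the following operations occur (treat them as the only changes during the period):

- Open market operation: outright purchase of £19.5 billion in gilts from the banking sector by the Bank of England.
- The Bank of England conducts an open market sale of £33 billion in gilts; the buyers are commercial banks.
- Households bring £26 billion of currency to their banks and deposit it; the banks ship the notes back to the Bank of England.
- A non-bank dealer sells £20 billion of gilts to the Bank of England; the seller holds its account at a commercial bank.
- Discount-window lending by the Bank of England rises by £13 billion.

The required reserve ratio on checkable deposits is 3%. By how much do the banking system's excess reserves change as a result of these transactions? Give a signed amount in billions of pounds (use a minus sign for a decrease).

+£44.12 billion

OMO purchase (from banks) £19.5 billion: reserves +£19.5B, deposits 0.
OMO sale (to banks) £33 billion: reserves −£33B, deposits 0.
Currency deposit £26 billion: reserves +£26B, deposits +£26B.
Asset purchase (from non-banks) £20 billion: reserves +£20B, deposits +£20B.
Discount-window loan £13 billion: reserves +£13B, deposits 0.
Totals: Δreserves = +£45.5B, Δdeposits = +£46B.
Δrequired reserves = 3% × +£46B = +£1.38B.
Δexcess reserves = Δreserves − Δrequired = +£45.5B − (+£1.38B) = +£44.12 billion.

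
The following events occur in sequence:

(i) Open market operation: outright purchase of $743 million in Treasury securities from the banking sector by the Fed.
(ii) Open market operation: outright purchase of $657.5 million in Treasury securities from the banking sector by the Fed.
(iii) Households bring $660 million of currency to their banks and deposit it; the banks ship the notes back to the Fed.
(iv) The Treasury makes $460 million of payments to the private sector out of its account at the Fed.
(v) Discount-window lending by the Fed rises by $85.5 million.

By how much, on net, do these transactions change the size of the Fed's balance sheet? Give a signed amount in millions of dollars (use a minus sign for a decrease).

OMO purchase (from banks) $743 million: a Fed asset is acquired → +$743M.
OMO purchase (from banks) $657.5 million: a Fed asset is acquired → +$657.5M.
Currency deposit $660 million: only the composition of liabilities changes → 0.
Government spending $460 million: only the composition of liabilities changes → 0.
Discount-window loan $85.5 million: a Fed asset is acquired → +$85.5M.
Net: 743 + 657.5 + 0 + 0 + 85.5 = +$1486 million.

+$1486 million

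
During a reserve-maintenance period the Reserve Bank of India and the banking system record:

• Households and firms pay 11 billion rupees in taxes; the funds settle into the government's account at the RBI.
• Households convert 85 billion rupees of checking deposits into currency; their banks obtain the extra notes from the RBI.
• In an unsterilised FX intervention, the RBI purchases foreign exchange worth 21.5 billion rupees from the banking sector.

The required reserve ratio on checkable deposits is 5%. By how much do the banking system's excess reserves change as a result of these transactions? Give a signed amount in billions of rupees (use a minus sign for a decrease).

-69.7 billion

Government account inflow 11 billion rupees: reserves −11B, deposits −11B.
Currency withdrawal 85 billion rupees: reserves −85B, deposits −85B.
FX purchase 21.5 billion rupees: reserves +21.5B, deposits 0.
Totals: Δreserves = −74.5B, Δdeposits = −96B.
Δrequired reserves = 5% × −96B = −4.8B.
Δexcess reserves = Δreserves − Δrequired = −74.5B − (−4.8B) = -69.7 billion.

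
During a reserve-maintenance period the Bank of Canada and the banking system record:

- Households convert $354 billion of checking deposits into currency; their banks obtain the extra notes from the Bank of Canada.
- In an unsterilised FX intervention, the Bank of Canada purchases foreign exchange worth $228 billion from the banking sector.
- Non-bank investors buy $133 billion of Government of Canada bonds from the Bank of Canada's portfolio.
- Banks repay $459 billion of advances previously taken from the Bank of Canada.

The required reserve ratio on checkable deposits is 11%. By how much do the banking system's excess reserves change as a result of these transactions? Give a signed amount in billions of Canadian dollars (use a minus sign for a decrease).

-$664.43 billion

Currency withdrawal $354 billion: reserves −$354B, deposits −$354B.
FX purchase $228 billion: reserves +$228B, deposits 0.
Asset sale (to non-banks) $133 billion: reserves −$133B, deposits −$133B.
Discount-window repayment $459 billion: reserves −$459B, deposits 0.
Totals: Δreserves = −$718B, Δdeposits = −$487B.
Δrequired reserves = 11% × −$487B = −$53.57B.
Δexcess reserves = Δreserves − Δrequired = −$718B − (−$53.57B) = -$664.43 billion.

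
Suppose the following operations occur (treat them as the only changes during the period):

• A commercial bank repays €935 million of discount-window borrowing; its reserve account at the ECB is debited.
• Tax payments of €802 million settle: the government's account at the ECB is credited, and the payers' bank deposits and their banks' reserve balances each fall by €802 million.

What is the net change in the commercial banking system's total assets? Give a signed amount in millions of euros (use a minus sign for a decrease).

-€1737 million

Discount-window repayment €935 million: bank balance sheets shrink → −€935M.
Government account inflow €802 million: bank balance sheets shrink → −€802M.
Net: −935 − 802 = -€1737 million.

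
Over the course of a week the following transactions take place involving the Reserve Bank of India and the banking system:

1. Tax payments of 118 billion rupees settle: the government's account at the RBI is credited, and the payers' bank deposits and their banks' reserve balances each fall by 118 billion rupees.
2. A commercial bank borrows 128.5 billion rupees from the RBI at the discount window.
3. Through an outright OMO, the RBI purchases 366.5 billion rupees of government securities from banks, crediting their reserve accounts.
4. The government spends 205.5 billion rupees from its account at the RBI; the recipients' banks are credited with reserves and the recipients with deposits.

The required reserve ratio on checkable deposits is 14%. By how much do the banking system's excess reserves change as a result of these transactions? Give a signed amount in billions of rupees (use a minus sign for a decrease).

+570.25 billion

Government account inflow 118 billion rupees: reserves −118B, deposits −118B.
Discount-window loan 128.5 billion rupees: reserves +128.5B, deposits 0.
OMO purchase (from banks) 366.5 billion rupees: reserves +366.5B, deposits 0.
Government spending 205.5 billion rupees: reserves +205.5B, deposits +205.5B.
Totals: Δreserves = +582.5B, Δdeposits = +87.5B.
Δrequired reserves = 14% × +87.5B = +12.25B.
Δexcess reserves = Δreserves − Δrequired = +582.5B − (+12.25B) = +570.25 billion.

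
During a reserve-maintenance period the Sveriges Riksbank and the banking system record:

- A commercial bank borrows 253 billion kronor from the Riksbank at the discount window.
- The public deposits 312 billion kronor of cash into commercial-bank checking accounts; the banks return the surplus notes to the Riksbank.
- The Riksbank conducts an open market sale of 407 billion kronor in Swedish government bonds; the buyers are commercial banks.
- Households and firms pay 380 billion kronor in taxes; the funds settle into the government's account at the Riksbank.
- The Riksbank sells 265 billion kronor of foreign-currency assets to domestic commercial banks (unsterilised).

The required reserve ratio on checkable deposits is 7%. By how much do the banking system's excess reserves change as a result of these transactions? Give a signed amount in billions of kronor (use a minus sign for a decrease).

-482.24 billion

Discount-window loan 253 billion kronor: reserves +253B, deposits 0.
Currency deposit 312 billion kronor: reserves +312B, deposits +312B.
OMO sale (to banks) 407 billion kronor: reserves −407B, deposits 0.
Government account inflow 380 billion kronor: reserves −380B, deposits −380B.
FX sale 265 billion kronor: reserves −265B, deposits 0.
Totals: Δreserves = −487B, Δdeposits = −68B.
Δrequired reserves = 7% × −68B = −4.76B.
Δexcess reserves = Δreserves − Δrequired = −487B − (−4.76B) = -482.24 billion.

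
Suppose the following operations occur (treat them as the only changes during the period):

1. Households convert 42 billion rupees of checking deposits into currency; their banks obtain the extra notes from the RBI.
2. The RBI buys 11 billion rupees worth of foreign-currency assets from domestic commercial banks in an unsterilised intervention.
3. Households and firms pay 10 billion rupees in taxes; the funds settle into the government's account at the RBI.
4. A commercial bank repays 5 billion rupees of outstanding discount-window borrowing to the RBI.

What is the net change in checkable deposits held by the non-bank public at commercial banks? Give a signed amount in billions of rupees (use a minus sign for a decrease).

-52 billion

RBI balance sheet:
  Assets:      Loans to banks −5B, Foreign assets +11B
  Liabilities: Bank reserves −46B, Currency in circulation +42B, Government deposits +10B
Commercial banking system:
  Assets:      Reserves at CB −46B, Foreign assets −11B
  Liabilities: Checkable deposits −52B, Borrowings from CB −5B
So the change in checkable deposits held by the non-bank public at commercial banks is -52 billion.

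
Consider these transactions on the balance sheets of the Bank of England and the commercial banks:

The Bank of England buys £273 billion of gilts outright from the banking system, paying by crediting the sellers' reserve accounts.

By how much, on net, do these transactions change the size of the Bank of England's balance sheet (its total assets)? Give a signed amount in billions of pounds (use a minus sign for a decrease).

Bank of England balance sheet:
  Assets:      Securities +£273B
  Liabilities: Bank reserves +£273B
Commercial banking system:
  Assets:      Reserves at CB +£273B, Securities −£273B
  Liabilities: no change
Change in total Bank of England assets = +£273 billion.

+£273 billion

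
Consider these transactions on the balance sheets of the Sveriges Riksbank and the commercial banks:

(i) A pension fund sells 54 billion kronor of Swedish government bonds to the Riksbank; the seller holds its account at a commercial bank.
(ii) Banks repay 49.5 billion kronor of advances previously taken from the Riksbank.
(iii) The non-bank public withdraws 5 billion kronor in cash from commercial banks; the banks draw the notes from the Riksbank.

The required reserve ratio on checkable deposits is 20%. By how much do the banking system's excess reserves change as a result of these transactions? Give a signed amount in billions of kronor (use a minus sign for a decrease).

Asset purchase (from non-banks) 54 billion kronor: reserves +54B, deposits +54B.
Discount-window repayment 49.5 billion kronor: reserves −49.5B, deposits 0.
Currency withdrawal 5 billion kronor: reserves −5B, deposits −5B.
Totals: Δreserves = −0.5B, Δdeposits = +49B.
Δrequired reserves = 20% × +49B = +9.8B.
Δexcess reserves = Δreserves − Δrequired = −0.5B − (+9.8B) = -10.3 billion.

-10.3 billion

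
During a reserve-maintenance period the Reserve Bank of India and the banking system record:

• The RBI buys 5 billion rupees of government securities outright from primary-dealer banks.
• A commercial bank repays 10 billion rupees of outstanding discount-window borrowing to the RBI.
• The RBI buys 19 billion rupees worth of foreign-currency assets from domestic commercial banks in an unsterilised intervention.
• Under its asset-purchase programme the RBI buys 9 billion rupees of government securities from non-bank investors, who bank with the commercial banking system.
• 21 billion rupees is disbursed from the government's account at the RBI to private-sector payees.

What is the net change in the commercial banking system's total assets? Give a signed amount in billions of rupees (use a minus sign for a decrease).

RBI balance sheet:
  Assets:      Securities +14B, Loans to banks −10B, Foreign assets +19B
  Liabilities: Bank reserves +44B, Government deposits −21B
Commercial banking system:
  Assets:      Reserves at CB +44B, Securities −5B, Foreign assets −19B
  Liabilities: Checkable deposits +30B, Borrowings from CB −10B
Change in total bank assets = +20 billion.

+20 billion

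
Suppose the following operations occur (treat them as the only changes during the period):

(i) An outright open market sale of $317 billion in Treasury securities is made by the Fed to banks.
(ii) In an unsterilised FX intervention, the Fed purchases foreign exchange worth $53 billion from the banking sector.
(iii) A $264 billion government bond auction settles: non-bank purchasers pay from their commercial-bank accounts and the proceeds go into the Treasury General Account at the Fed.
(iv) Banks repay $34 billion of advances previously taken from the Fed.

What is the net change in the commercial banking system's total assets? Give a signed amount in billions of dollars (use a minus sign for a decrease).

-$298 billion

OMO sale (to banks) $317 billion: just an asset swap on bank balance sheets → 0.
FX purchase $53 billion: just an asset swap on bank balance sheets → 0.
Government account inflow $264 billion: bank balance sheets shrink → −$264B.
Discount-window repayment $34 billion: bank balance sheets shrink → −$34B.
Net: 0 + 0 − 264 − 34 = -$298 billion.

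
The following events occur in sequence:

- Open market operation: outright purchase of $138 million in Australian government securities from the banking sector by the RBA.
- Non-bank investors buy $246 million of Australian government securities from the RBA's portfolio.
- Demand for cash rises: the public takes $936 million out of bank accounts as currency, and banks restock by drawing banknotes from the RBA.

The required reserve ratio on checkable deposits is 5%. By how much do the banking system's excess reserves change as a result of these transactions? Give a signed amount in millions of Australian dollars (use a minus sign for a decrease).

OMO purchase (from banks) $138 million: reserves +$138M, deposits 0.
Asset sale (to non-banks) $246 million: reserves −$246M, deposits −$246M.
Currency withdrawal $936 million: reserves −$936M, deposits −$936M.
Totals: Δreserves = −$1044M, Δdeposits = −$1182M.
Δrequired reserves = 5% × −$1182M = −$59.1M.
Δexcess reserves = Δreserves − Δrequired = −$1044M − (−$59.1M) = -$984.9 million.

-$984.9 million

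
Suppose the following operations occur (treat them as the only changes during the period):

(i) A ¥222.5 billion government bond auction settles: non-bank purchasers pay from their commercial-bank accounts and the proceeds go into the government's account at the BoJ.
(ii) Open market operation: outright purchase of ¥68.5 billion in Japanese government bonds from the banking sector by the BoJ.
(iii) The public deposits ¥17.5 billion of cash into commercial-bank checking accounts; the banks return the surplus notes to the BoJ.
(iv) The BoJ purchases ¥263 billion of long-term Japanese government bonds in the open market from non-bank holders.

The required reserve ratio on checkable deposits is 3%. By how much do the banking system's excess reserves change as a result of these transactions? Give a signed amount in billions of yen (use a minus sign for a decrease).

Government account inflow ¥222.5 billion: reserves −¥222.5B, deposits −¥222.5B.
OMO purchase (from banks) ¥68.5 billion: reserves +¥68.5B, deposits 0.
Currency deposit ¥17.5 billion: reserves +¥17.5B, deposits +¥17.5B.
Asset purchase (from non-banks) ¥263 billion: reserves +¥263B, deposits +¥263B.
Totals: Δreserves = +¥126.5B, Δdeposits = +¥58B.
Δrequired reserves = 3% × +¥58B = +¥1.74B.
Δexcess reserves = Δreserves − Δrequired = +¥126.5B − (+¥1.74B) = +¥124.76 billion.

+¥124.76 billion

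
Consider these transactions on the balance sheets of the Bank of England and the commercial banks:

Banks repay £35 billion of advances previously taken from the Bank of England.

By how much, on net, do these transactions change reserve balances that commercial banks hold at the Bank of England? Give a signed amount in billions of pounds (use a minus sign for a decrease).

Discount-window repayment £35 billion: repayment is debited from reserves → −£35B.

-£35 billion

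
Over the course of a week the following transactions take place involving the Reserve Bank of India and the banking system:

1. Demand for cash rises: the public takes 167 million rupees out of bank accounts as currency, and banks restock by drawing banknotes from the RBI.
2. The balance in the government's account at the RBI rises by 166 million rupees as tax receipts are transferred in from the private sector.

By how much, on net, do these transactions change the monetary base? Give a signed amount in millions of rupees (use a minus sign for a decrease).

-166 million

Currency withdrawal 167 million rupees: just a shift between currency and reserves — both are base money → 0.
Government account inflow 166 million rupees: reserves shift to a non-base liability → −166M.
Net: 0 − 166 = -166 million.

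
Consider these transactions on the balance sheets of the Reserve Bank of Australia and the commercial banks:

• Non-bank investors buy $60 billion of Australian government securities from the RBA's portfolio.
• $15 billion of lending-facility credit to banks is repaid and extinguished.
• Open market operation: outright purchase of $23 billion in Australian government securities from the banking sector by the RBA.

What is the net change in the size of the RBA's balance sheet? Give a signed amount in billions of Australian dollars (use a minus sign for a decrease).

-$52 billion

Asset sale (to non-banks) $60 billion: an RBA asset is shed → −$60B.
Discount-window repayment $15 billion: an RBA asset is shed → −$15B.
OMO purchase (from banks) $23 billion: an RBA asset is acquired → +$23B.
Net: −60 − 15 + 23 = -$52 billion.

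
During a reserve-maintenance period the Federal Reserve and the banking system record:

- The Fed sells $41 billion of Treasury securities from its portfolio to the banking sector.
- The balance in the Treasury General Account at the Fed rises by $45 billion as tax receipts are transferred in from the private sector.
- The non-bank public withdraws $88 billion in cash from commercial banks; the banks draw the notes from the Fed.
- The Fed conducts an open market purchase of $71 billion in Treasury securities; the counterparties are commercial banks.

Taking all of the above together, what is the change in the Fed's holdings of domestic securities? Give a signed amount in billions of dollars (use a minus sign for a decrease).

OMO sale (to banks) $41 billion: securities removed from the Fed's portfolio → −$41B.
Government account inflow $45 billion: the Fed's securities portfolio is untouched → 0.
Currency withdrawal $88 billion: the Fed's securities portfolio is untouched → 0.
OMO purchase (from banks) $71 billion: securities added to the Fed's portfolio → +$71B.
Net: −41 + 0 + 0 + 71 = +$30 billion.

+$30 billion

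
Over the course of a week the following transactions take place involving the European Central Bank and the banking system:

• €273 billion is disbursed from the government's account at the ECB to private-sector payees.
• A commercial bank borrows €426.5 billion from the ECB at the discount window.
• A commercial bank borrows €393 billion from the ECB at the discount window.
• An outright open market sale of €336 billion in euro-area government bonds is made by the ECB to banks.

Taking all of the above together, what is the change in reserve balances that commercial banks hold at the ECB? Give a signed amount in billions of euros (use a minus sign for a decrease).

Government spending €273 billion: government payments flow into bank reserve accounts → +€273B.
Discount-window loan €426.5 billion: the loan is credited to the bank's reserve account → +€426.5B.
Discount-window loan €393 billion: the loan is credited to the bank's reserve account → +€393B.
OMO sale (to banks) €336 billion: the buying banks pay out of their reserve balances → −€336B.
Net: 273 + 426.5 + 393 − 336 = +€756.5 billion.

+€756.5 billion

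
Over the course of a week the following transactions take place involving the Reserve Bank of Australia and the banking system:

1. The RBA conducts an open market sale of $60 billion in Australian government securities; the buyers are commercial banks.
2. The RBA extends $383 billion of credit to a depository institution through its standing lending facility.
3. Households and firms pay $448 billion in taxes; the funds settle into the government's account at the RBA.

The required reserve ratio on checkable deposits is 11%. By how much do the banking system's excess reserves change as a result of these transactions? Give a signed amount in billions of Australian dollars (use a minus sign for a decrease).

OMO sale (to banks) $60 billion: reserves −$60B, deposits 0.
Discount-window loan $383 billion: reserves +$383B, deposits 0.
Government account inflow $448 billion: reserves −$448B, deposits −$448B.
Totals: Δreserves = −$125B, Δdeposits = −$448B.
Δrequired reserves = 11% × −$448B = −$49.28B.
Δexcess reserves = Δreserves − Δrequired = −$125B − (−$49.28B) = -$75.72 billion.

-$75.72 billion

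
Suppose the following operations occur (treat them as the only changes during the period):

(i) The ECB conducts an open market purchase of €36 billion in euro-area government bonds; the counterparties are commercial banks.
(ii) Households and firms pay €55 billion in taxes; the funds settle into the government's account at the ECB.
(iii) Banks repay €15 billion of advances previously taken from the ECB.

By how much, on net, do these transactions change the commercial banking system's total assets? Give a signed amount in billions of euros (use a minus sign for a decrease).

-€70 billion

ECB balance sheet:
  Assets:      Securities +€36B, Loans to banks −€15B
  Liabilities: Bank reserves −€34B, Government deposits +€55B
Commercial banking system:
  Assets:      Reserves at CB −€34B, Securities −€36B
  Liabilities: Checkable deposits −€55B, Borrowings from CB −€15B
Change in total bank assets = -€70 billion.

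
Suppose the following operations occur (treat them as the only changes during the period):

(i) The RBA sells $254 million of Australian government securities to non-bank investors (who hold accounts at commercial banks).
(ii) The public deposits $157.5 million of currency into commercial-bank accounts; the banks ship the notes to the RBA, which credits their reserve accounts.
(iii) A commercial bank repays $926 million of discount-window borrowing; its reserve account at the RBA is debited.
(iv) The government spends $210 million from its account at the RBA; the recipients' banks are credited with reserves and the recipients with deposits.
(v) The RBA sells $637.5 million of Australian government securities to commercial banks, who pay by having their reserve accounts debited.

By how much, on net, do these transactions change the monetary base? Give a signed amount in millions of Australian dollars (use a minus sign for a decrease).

-$1607.5 million

Asset sale (to non-banks) $254 million: RBA balance sheet contracts → −$254M.
Currency deposit $157.5 million: just a shift between currency and reserves — both are base money → 0.
Discount-window repayment $926 million: RBA balance sheet contracts → −$926M.
Government spending $210 million: a non-base liability converts back to reserves → +$210M.
OMO sale (to banks) $637.5 million: RBA balance sheet contracts → −$637.5M.
Net: −254 + 0 − 926 + 210 − 637.5 = -$1607.5 million.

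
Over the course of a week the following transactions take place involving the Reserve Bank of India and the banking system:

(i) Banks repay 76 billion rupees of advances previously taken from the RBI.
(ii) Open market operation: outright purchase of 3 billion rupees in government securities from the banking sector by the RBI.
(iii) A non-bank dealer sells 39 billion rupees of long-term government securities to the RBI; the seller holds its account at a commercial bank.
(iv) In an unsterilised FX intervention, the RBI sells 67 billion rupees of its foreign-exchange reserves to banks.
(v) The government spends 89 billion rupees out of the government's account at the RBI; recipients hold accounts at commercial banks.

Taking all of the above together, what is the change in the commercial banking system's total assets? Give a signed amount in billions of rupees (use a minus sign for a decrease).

+52 billion

Discount-window repayment 76 billion rupees: bank balance sheets shrink → −76B.
OMO purchase (from banks) 3 billion rupees: just an asset swap on bank balance sheets → 0.
Asset purchase (from non-banks) 39 billion rupees: bank balance sheets expand → +39B.
FX sale 67 billion rupees: just an asset swap on bank balance sheets → 0.
Government spending 89 billion rupees: bank balance sheets expand → +89B.
Net: −76 + 0 + 39 + 0 + 89 = +52 billion.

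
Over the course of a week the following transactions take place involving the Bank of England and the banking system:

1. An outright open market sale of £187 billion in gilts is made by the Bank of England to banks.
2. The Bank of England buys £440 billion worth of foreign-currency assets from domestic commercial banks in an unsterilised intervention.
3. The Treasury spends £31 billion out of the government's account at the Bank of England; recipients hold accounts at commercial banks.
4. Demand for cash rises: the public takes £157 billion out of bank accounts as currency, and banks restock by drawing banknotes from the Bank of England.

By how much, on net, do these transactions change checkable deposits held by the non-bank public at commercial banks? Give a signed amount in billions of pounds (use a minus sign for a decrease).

-£126 billion

Bank of England balance sheet:
  Assets:      Securities −£187B, Foreign assets +£440B
  Liabilities: Bank reserves +£127B, Currency in circulation +£157B, Government deposits −£31B
Commercial banking system:
  Assets:      Reserves at CB +£127B, Securities +£187B, Foreign assets −£440B
  Liabilities: Checkable deposits −£126B
So the change in checkable deposits held by the non-bank public at commercial banks is -£126 billion.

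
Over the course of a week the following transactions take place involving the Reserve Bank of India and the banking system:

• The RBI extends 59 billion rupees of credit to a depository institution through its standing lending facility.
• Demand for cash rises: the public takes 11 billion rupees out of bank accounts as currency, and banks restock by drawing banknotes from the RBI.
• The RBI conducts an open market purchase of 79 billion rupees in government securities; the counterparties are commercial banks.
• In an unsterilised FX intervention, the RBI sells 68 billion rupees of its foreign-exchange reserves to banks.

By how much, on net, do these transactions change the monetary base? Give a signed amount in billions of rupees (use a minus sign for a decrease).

+70 billion

Discount-window loan 59 billion rupees: RBI balance sheet expands → +59B.
Currency withdrawal 11 billion rupees: just a shift between currency and reserves — both are base money → 0.
OMO purchase (from banks) 79 billion rupees: RBI balance sheet expands → +79B.
FX sale 68 billion rupees: RBI balance sheet contracts → −68B.
Net: 59 + 0 + 79 − 68 = +70 billion.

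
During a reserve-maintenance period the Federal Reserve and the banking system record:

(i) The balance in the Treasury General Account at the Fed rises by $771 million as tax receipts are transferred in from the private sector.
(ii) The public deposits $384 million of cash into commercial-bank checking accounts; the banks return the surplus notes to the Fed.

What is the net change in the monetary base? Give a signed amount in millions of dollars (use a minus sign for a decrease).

-$771 million

Fed balance sheet:
  Assets:      no change
  Liabilities: Bank reserves −$387M, Currency in circulation −$384M, Government deposits +$771M
Commercial banking system:
  Assets:      Reserves at CB −$387M
  Liabilities: Checkable deposits −$387M
Monetary base = currency + reserves: −$384M + (−$387M) = -$771 million.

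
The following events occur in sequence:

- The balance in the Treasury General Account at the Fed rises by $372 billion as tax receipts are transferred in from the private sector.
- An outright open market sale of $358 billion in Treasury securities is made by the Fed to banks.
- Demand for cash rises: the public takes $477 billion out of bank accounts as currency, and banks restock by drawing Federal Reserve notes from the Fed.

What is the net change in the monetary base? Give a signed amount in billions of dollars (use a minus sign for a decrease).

Government account inflow $372 billion: reserves shift to a non-base liability → −$372B.
OMO sale (to banks) $358 billion: Fed balance sheet contracts → −$358B.
Currency withdrawal $477 billion: just a shift between currency and reserves — both are base money → 0.
Net: −372 − 358 + 0 = -$730 billion.

-$730 billion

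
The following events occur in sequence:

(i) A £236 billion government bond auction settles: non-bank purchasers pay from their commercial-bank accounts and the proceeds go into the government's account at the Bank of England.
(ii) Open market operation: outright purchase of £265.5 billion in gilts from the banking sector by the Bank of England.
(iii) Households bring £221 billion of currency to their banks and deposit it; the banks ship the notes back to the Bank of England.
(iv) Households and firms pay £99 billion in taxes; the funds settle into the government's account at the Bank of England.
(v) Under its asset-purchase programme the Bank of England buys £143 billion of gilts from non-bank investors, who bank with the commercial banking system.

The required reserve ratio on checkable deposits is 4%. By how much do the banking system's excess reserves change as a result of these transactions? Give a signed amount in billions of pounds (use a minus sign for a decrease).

Government account inflow £236 billion: reserves −£236B, deposits −£236B.
OMO purchase (from banks) £265.5 billion: reserves +£265.5B, deposits 0.
Currency deposit £221 billion: reserves +£221B, deposits +£221B.
Government account inflow £99 billion: reserves −£99B, deposits −£99B.
Asset purchase (from non-banks) £143 billion: reserves +£143B, deposits +£143B.
Totals: Δreserves = +£294.5B, Δdeposits = +£29B.
Δrequired reserves = 4% × +£29B = +£1.16B.
Δexcess reserves = Δreserves − Δrequired = +£294.5B − (+£1.16B) = +£293.34 billion.

+£293.34 billion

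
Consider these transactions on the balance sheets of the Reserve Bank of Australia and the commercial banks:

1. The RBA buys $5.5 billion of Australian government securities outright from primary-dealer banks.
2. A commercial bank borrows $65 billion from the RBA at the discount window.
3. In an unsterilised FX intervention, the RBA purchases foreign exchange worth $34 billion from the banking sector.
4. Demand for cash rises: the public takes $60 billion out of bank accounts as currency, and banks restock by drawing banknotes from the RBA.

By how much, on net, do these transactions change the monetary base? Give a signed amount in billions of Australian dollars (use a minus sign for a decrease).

+$104.5 billion

RBA balance sheet:
  Assets:      Securities +$5.5B, Loans to banks +$65B, Foreign assets +$34B
  Liabilities: Bank reserves +$44.5B, Currency in circulation +$60B
Monetary base = currency + reserves: +$60B + (+$44.5B) = +$104.5 billion.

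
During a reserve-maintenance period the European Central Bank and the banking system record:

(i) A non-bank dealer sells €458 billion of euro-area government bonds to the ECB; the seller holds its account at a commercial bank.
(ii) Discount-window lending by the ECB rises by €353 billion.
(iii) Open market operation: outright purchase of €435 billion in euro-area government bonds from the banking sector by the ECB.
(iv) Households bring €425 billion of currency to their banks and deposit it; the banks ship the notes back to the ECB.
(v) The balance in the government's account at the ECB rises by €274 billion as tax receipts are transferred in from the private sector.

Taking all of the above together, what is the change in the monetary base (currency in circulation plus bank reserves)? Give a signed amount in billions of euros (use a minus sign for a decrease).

ECB balance sheet:
  Assets:      Securities +€893B, Loans to banks +€353B
  Liabilities: Bank reserves +€1397B, Currency in circulation −€425B, Government deposits +€274B
Monetary base = currency + reserves: −€425B + (+€1397B) = +€972 billion.

+€972 billion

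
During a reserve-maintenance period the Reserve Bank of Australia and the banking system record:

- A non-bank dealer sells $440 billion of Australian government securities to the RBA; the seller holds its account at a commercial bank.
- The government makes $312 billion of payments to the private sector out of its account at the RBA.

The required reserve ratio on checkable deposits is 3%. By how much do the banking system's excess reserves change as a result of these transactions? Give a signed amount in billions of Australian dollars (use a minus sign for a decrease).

+$729.44 billion

Asset purchase (from non-banks) $440 billion: reserves +$440B, deposits +$440B.
Government spending $312 billion: reserves +$312B, deposits +$312B.
Totals: Δreserves = +$752B, Δdeposits = +$752B.
Δrequired reserves = 3% × +$752B = +$22.56B.
Δexcess reserves = Δreserves − Δrequired = +$752B − (+$22.56B) = +$729.44 billion.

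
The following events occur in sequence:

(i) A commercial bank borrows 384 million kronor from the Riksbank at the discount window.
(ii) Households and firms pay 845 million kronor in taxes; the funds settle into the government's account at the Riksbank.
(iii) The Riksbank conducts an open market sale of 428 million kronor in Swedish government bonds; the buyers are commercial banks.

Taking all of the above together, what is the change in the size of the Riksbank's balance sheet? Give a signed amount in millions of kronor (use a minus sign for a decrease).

-44 million

Riksbank balance sheet:
  Assets:      Securities −428M, Loans to banks +384M
  Liabilities: Bank reserves −889M, Government deposits +845M
Commercial banking system:
  Assets:      Reserves at CB −889M, Securities +428M
  Liabilities: Checkable deposits −845M, Borrowings from CB +384M
Change in total Riksbank assets = -44 million.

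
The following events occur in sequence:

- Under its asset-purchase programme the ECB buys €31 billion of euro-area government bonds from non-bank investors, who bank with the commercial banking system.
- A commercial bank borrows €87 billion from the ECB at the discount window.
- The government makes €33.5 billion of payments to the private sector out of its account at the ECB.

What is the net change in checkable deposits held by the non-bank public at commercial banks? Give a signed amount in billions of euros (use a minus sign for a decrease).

Asset purchase (from non-banks) €31 billion: non-bank counterparties' bank balances rise → +€31B.
Discount-window loan €87 billion: the counterparty is a bank, so public deposits are unchanged → 0.
Government spending €33.5 billion: non-bank counterparties' bank balances rise → +€33.5B.
Net: 31 + 0 + 33.5 = +€64.5 billion.

+€64.5 billion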